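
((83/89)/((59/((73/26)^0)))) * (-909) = -75447/5251 = -14.37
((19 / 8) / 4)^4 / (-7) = -130321/7340032 = -0.02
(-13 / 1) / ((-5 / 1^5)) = 2.60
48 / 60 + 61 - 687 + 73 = -552.20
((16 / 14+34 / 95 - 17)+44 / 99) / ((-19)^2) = -90103/2160585 = -0.04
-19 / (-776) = 19/776 = 0.02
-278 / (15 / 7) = -1946/15 = -129.73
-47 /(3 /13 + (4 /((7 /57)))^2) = -29939/675939 = -0.04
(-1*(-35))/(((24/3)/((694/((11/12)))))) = 36435/11 = 3312.27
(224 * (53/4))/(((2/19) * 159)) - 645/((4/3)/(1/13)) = 21859/156 = 140.12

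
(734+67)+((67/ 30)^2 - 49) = 681289/900 = 756.99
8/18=4/9 = 0.44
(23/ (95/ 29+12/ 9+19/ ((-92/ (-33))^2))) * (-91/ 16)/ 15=-32108713/25970905 = -1.24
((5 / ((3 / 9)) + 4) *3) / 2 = 57/2 = 28.50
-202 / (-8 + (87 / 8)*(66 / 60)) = -16160/317 = -50.98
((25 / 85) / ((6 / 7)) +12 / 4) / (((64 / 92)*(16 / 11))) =86273/26112 = 3.30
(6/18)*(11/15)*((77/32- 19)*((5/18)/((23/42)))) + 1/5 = -20507/11040 = -1.86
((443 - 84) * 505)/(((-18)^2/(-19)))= -3444605/324 = -10631.50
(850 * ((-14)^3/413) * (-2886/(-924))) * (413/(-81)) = 80134600/891 = 89937.82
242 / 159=1.52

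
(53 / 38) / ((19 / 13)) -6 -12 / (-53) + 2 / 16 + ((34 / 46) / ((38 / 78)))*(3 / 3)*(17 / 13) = -9541569/3520472 = -2.71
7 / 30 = 0.23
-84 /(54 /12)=-56/3 = -18.67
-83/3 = -27.67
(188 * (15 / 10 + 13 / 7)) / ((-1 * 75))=-4418/525 = -8.42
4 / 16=1/4 = 0.25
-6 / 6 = -1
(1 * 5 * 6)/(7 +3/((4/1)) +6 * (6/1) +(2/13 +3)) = 520/813 = 0.64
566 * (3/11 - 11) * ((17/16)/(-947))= 6.81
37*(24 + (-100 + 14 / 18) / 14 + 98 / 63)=86099/126 = 683.33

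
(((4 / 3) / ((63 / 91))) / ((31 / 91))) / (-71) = -4732/59427 = -0.08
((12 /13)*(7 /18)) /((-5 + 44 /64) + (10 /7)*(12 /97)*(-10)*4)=-152096/4822389 = -0.03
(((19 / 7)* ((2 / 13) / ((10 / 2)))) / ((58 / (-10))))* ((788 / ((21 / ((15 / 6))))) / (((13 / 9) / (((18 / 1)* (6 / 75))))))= -1616976/1200745 = -1.35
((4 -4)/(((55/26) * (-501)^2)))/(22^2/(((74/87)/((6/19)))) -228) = 0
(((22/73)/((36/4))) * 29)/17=638/11169 = 0.06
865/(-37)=-865/37 = -23.38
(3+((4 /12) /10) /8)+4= 1681/240 = 7.00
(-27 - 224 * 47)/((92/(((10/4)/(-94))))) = 52775/17296 = 3.05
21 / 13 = 1.62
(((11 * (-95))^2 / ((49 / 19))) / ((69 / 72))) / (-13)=-497963400/14651 = -33988.36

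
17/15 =1.13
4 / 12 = 1/3 = 0.33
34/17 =2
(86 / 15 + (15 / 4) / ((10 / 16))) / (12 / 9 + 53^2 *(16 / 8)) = 88/42145 = 0.00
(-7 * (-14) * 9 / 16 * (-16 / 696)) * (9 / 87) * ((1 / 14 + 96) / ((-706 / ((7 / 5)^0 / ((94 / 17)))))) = 1440495/446496992 = 0.00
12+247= 259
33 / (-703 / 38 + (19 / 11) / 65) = -47190/26417 = -1.79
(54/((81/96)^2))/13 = 5.83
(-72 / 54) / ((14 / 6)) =-4/7 = -0.57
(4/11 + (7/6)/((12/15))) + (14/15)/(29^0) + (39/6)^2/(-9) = -7679/3960 = -1.94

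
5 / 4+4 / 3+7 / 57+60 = 14297/228 = 62.71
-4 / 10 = -2/5 = -0.40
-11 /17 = -0.65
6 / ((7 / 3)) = 18/7 = 2.57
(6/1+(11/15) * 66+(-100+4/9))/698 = -1016/15705 = -0.06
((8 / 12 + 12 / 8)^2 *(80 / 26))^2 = 16900/81 = 208.64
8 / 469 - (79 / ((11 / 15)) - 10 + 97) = -194.71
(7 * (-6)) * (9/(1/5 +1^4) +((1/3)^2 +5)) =-1589/3 = -529.67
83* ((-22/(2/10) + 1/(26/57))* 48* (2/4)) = -2791788/13 = -214752.92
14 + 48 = 62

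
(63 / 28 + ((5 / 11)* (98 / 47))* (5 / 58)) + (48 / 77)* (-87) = -21788693/419804 = -51.90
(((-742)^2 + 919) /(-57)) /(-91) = 551483/5187 = 106.32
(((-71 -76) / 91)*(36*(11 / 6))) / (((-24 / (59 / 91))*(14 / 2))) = 1947/4732 = 0.41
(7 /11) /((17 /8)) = 56/187 = 0.30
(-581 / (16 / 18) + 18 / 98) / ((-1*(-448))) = -1.46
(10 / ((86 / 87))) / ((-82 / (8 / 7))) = -1740/12341 = -0.14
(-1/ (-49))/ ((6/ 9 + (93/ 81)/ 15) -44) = -405/858431 = 0.00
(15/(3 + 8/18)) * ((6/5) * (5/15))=1.74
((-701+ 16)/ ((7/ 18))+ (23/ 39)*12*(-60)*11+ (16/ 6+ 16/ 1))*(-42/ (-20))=-875447/65 = -13468.42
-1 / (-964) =1/964 = 0.00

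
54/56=27/28 = 0.96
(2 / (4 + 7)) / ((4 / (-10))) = -5/11 = -0.45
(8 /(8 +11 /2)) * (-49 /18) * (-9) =392/27 = 14.52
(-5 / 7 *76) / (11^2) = -380/847 = -0.45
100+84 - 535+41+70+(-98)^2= 9364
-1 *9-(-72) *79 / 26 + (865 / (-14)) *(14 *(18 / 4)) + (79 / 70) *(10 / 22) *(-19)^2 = -3501040/1001 = -3497.54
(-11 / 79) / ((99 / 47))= -47/711 = -0.07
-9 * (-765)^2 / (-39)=1755675/13 = 135051.92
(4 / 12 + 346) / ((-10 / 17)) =-17663/30 = -588.77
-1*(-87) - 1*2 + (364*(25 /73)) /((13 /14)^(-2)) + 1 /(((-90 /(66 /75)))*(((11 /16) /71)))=110074504/574875 = 191.48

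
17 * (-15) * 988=-251940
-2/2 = -1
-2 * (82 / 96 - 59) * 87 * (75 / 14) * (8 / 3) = 2023475/14 = 144533.93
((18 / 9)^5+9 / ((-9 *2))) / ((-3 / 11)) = -231/2 = -115.50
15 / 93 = 5/31 = 0.16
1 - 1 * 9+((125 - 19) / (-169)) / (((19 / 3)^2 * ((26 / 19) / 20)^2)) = -323888/28561 = -11.34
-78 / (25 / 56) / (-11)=4368/275 = 15.88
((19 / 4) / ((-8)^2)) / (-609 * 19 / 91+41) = -247/286720 = 0.00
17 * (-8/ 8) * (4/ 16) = -4.25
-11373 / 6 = -3791/2 = -1895.50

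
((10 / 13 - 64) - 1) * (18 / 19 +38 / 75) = -346024/3705 = -93.39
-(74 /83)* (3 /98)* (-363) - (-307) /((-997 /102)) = -87181917/4054799 = -21.50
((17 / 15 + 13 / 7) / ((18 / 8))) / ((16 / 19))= 2983/1890 = 1.58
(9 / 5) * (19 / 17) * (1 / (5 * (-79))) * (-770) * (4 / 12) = 8778/6715 = 1.31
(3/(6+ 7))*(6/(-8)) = -9/52 = -0.17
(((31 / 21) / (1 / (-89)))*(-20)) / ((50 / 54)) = 2837.83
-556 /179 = -3.11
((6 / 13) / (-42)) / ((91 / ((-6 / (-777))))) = -2/2144779 = 0.00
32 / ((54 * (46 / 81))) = 24/23 = 1.04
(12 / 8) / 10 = 3/20 = 0.15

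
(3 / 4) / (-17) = -3/68 = -0.04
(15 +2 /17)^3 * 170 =169745930/289 = 587356.16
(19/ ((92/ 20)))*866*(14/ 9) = 1151780/207 = 5564.15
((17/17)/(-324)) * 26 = -13/162 = -0.08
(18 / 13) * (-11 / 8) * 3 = -5.71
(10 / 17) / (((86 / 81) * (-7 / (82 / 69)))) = -11070/117691 = -0.09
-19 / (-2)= 19/2 = 9.50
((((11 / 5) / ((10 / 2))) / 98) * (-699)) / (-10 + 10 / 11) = 84579/245000 = 0.35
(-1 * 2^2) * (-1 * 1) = 4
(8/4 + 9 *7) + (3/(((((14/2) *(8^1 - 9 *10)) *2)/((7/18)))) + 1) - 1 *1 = 63959/984 = 65.00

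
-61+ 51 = -10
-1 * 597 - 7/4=-2395/4 = -598.75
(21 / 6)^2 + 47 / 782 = 12.31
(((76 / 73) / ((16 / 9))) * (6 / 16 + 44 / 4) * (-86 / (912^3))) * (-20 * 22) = 215215/647651328 = 0.00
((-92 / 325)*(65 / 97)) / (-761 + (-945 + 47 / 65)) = 1196/10751771 = 0.00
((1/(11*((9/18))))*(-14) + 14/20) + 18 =1777/110 = 16.15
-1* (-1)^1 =1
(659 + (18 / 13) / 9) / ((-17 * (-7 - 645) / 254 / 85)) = 5441315/4238 = 1283.93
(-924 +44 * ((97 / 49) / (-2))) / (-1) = 47410/49 = 967.55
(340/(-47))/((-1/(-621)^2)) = 131117940/47 = 2789743.40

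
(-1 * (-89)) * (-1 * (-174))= 15486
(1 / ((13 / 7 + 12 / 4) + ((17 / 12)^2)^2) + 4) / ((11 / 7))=37126852/14186381 = 2.62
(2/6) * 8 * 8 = 64/3 = 21.33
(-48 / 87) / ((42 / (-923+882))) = 328/609 = 0.54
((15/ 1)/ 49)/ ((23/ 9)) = 135/1127 = 0.12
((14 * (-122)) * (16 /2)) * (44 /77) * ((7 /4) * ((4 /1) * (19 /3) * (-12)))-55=4153801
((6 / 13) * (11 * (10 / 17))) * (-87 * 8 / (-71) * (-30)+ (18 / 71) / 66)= -13780620/15691 = -878.25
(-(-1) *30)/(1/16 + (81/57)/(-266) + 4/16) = 1212960/12419 = 97.67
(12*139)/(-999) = -556/333 = -1.67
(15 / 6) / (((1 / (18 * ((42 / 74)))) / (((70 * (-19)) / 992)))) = -628425/18352 = -34.24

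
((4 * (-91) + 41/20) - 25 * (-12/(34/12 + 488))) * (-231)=983267901/11780 = 83469.26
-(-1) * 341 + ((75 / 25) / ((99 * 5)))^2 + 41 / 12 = 37506979/108900 = 344.42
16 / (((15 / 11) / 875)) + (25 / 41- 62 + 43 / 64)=10205.95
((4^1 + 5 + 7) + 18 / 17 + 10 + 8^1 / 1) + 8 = 732/17 = 43.06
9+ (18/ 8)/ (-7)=243/28 = 8.68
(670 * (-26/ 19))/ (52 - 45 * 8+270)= 8710/361 = 24.13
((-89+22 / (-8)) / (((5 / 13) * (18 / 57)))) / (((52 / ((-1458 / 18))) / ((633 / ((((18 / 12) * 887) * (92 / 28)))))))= 278076267/1632080 = 170.38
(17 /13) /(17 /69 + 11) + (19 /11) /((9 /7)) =1457831/998712 = 1.46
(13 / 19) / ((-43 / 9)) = -117/817 = -0.14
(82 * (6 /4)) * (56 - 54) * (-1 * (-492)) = 121032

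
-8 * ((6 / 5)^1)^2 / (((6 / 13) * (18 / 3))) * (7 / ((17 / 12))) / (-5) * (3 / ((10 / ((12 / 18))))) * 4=34944/10625 = 3.29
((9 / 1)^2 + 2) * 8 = 664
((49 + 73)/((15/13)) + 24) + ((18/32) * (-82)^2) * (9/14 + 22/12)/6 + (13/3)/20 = 1690.88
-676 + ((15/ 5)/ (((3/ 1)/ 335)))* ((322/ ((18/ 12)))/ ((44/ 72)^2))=23218124/121 = 191885.32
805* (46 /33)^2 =1703380/1089 = 1564.17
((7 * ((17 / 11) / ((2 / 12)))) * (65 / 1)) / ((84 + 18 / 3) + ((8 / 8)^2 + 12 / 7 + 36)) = 19110/583 = 32.78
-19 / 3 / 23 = -19/69 = -0.28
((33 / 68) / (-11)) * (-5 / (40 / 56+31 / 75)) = 7875/40256 = 0.20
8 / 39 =0.21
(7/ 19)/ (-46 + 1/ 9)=-9/1121 = -0.01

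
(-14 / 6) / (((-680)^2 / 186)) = -217/231200 = 0.00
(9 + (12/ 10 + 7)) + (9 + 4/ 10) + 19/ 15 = 418/15 = 27.87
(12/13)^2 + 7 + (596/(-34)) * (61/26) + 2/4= -188323/5746 = -32.77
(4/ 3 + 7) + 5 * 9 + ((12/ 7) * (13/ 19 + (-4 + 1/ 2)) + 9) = 22945/399 = 57.51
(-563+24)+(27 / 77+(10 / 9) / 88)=-1493101/2772 = -538.64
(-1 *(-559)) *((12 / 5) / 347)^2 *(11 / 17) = 0.02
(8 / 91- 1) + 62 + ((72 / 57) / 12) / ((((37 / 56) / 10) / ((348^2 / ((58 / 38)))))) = 425823603/3367 = 126469.74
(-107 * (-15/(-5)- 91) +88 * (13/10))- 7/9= 428833/45 = 9529.62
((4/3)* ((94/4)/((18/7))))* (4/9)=1316/243 = 5.42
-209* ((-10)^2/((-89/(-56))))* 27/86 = -15800400/3827 = -4128.66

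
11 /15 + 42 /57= 419/285 = 1.47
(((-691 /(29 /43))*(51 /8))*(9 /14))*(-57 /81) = 9597299/3248 = 2954.83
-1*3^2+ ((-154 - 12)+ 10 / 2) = -170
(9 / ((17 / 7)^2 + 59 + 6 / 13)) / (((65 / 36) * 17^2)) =98/371365 = 0.00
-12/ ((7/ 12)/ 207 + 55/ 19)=-566352/136753 = -4.14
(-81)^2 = 6561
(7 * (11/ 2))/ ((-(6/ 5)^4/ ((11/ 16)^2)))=-5823125/663552 = -8.78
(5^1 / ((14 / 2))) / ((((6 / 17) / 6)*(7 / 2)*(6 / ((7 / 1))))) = 85/21 = 4.05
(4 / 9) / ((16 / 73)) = 2.03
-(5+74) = -79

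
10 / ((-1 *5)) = -2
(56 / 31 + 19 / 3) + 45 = 4942/93 = 53.14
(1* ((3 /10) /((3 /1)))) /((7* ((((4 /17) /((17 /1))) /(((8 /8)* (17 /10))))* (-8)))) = -4913/22400 = -0.22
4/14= 2/7 = 0.29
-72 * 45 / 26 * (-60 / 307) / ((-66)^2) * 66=16200/43901 = 0.37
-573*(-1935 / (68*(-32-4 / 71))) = -78721605/154768 = -508.64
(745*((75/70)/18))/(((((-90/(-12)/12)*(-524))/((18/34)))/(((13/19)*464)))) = -6740760/296191 = -22.76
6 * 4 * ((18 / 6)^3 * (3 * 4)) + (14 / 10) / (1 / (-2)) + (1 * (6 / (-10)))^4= 4858331/625 = 7773.33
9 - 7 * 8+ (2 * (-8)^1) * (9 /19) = -1037/19 = -54.58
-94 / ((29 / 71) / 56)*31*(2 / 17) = -23172128/493 = -47002.29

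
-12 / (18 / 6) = -4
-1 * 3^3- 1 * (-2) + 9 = -16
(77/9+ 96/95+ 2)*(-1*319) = -3689.58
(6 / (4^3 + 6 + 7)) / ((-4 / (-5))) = 15/154 = 0.10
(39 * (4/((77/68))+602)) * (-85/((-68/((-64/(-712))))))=18184140/6853 = 2653.46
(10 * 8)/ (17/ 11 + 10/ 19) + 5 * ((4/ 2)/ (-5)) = 15854/433 = 36.61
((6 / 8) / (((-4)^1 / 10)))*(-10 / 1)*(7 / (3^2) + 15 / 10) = 1025/24 = 42.71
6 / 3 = 2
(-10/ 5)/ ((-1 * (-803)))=-2/803 = 0.00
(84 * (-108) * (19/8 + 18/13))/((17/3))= -78246/13 = -6018.92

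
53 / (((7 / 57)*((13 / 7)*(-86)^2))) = 3021/96148 = 0.03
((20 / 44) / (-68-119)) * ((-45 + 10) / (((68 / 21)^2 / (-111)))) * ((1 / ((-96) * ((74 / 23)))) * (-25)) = -0.07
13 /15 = 0.87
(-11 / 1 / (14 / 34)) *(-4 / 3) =748/21 = 35.62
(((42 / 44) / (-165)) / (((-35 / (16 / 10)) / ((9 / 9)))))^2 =16/228765625 = 0.00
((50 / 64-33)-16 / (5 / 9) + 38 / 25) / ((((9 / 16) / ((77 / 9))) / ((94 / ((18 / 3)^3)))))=-393.83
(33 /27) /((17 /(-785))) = -8635/153 = -56.44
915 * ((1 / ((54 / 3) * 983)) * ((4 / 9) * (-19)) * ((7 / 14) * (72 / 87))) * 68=-3152480/256563 = -12.29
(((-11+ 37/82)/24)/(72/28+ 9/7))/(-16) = 0.01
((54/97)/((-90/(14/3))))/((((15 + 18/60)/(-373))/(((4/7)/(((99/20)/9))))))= 119360/163251 = 0.73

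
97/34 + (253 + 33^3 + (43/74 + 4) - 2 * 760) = 21812106/629 = 34677.43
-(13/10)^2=-169/100 = -1.69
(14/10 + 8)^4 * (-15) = -14639043/125 = -117112.34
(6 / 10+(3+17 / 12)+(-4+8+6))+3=1081/60 = 18.02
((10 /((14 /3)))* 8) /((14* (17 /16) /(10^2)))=96000/833 = 115.25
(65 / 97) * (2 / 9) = 130/873 = 0.15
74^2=5476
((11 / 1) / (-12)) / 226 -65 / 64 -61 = -1345579/21696 = -62.02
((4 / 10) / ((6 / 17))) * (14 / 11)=238/165 = 1.44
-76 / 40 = -19/10 = -1.90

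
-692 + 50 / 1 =-642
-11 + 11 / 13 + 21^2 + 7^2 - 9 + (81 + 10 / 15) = 21548/39 = 552.51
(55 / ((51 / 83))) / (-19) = -4565/969 = -4.71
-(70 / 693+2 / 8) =-139/396 = -0.35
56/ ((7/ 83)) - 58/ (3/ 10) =1412/3 = 470.67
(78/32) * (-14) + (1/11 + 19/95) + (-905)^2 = 360356113/440 = 818991.17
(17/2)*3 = 25.50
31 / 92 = 0.34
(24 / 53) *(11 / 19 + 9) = 4368/1007 = 4.34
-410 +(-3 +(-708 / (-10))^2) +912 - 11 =137516/25 = 5500.64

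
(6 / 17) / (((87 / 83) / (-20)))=-3320/493 = -6.73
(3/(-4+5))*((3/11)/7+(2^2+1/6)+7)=5177/154 = 33.62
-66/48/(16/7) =-77/128 = -0.60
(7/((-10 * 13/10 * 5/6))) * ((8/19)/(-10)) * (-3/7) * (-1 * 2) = 144/6175 = 0.02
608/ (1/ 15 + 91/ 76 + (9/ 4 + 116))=346560/68123 = 5.09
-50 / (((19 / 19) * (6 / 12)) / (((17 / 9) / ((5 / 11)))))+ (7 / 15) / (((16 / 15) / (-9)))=-60407/144 = -419.49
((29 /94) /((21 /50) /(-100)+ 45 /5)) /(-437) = -2500/31855989 = 0.00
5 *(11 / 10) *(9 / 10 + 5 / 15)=407/60 = 6.78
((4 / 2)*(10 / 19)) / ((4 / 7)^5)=84035/4864 = 17.28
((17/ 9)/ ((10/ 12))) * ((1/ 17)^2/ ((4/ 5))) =1/102 = 0.01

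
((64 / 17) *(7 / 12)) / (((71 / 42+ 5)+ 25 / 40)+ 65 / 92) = 0.27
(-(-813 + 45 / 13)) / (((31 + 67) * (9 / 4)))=7016/1911 = 3.67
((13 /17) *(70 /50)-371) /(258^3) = -7861/364937130 = 0.00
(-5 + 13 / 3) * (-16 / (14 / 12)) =64/7 = 9.14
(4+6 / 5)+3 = 41/5 = 8.20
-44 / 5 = -8.80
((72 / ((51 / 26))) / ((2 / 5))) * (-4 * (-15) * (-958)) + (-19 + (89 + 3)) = -89667559/17 = -5274562.29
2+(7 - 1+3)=11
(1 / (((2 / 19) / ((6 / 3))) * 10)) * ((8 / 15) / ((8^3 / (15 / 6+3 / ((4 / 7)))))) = 589/38400 = 0.02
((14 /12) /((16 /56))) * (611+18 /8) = 120197/48 = 2504.10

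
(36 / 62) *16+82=91.29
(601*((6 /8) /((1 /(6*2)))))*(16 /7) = 86544/7 = 12363.43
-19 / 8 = -2.38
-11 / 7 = -1.57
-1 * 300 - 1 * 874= -1174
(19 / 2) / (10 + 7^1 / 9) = 171/194 = 0.88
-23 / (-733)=23/733 = 0.03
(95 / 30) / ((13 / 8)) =76/39 = 1.95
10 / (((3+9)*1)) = 0.83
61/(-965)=-0.06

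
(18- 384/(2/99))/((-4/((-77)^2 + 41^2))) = 36128475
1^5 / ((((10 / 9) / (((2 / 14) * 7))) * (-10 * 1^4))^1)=-9/100 = -0.09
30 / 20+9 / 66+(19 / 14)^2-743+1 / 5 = -739.32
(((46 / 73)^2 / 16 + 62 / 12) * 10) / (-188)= -0.28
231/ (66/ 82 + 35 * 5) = 9471/7208 = 1.31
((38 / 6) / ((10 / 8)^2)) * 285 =5776/5 = 1155.20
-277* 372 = -103044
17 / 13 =1.31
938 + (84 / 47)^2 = 2079098/2209 = 941.19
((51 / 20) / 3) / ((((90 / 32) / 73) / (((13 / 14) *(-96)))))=-1032512/525 = -1966.69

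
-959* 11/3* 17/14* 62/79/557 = -794189/132009 = -6.02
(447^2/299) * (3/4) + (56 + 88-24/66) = 8483377/13156 = 644.83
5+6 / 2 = 8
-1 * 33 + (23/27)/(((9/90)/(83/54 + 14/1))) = 72428/729 = 99.35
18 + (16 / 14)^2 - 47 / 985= 929507/48265 = 19.26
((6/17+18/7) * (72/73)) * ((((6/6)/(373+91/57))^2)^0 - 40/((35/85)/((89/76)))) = -375764832/1155371 = -325.23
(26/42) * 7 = 13/3 = 4.33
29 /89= 0.33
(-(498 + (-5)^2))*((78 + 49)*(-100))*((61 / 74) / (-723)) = -202584050/26751 = -7572.95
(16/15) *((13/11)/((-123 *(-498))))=104/5053455 = 0.00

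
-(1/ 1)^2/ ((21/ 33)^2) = -121/49 = -2.47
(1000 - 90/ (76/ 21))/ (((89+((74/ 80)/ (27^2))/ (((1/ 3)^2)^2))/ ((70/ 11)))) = 466893000/6704093 = 69.64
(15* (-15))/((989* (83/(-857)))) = 192825/82087 = 2.35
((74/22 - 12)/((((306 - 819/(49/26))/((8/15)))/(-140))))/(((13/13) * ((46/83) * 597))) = -309092/20390535 = -0.02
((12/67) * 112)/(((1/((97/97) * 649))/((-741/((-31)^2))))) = -646341696/64387 = -10038.39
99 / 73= 1.36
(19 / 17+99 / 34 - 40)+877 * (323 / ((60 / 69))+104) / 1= 141757451/340 = 416933.68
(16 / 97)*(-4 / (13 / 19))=-0.96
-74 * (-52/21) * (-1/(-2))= 1924/21 = 91.62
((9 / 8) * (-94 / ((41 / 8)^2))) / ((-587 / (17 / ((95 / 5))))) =115056/18748193 = 0.01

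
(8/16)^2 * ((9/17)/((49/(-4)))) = -9/833 = -0.01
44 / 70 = 22/35 = 0.63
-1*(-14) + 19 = 33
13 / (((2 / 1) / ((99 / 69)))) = 429/46 = 9.33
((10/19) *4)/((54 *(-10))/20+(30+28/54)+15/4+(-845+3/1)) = -4320/1712869 = 0.00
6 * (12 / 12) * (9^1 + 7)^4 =393216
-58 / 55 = -1.05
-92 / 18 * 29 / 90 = -667/405 = -1.65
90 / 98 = 45/49 = 0.92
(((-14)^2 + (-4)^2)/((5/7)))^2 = 2202256/25 = 88090.24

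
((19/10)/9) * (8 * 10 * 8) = 1216/9 = 135.11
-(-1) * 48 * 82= 3936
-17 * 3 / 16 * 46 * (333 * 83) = -32420547/8 = -4052568.38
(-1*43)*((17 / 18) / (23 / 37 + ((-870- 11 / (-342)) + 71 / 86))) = 22097399/472581184 = 0.05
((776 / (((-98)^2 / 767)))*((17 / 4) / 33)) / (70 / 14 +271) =1264783/43736616 = 0.03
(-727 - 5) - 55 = -787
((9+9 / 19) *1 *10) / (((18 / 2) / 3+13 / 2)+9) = 3600/703 = 5.12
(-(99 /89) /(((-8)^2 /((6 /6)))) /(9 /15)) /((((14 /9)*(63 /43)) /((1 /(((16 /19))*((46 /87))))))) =-11728035/410841088 = -0.03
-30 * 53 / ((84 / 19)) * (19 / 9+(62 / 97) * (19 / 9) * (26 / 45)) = -114357941/109998 = -1039.64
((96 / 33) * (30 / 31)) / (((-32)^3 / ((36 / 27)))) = -5/43648 = 0.00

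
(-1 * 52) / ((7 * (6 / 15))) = -130/7 = -18.57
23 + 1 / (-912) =20975/912 = 23.00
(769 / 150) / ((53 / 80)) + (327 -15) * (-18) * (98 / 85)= -87403928/13515 = -6467.18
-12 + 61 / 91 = -1031/91 = -11.33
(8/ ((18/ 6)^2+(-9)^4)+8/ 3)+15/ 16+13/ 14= 1668133/367920 = 4.53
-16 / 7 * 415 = -6640/7 = -948.57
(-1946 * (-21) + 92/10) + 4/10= 204378/5 = 40875.60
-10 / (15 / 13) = -26/3 = -8.67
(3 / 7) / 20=3/140 = 0.02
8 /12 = 2/3 = 0.67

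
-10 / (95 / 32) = -64/19 = -3.37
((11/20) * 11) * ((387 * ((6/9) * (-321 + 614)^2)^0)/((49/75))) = 702405/196 = 3583.70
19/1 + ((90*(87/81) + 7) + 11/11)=371/3 = 123.67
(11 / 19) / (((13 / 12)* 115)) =132/28405 = 0.00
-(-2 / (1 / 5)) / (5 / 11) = 22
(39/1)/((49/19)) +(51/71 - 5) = 37715/3479 = 10.84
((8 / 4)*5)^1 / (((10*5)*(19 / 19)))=1/5 = 0.20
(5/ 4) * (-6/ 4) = -15/8 = -1.88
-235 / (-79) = 235/79 = 2.97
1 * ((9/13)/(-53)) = -9/689 = -0.01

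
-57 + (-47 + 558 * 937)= 522742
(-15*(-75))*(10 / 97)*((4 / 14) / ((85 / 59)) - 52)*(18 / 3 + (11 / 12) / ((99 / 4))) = -36270.08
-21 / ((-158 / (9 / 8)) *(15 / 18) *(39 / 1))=189/41080 = 0.00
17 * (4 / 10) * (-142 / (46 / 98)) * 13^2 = -39980668/115 = -347657.98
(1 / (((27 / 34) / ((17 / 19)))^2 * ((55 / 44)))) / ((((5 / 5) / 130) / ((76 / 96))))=4343092/41553 = 104.52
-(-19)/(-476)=-19/476 = -0.04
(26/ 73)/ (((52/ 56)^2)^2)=76832/160381 = 0.48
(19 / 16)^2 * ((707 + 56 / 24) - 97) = 663157/768 = 863.49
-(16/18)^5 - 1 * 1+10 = 498673/59049 = 8.45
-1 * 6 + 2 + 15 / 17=-53/17 = -3.12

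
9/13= 0.69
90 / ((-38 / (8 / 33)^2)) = -320/2299 = -0.14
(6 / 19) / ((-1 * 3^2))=-2/57 = -0.04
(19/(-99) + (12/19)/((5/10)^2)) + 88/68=116029/31977 = 3.63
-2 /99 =-0.02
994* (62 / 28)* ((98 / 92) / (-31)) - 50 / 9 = -81.19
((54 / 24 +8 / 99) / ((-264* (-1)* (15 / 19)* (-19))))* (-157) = 144911/1568160 = 0.09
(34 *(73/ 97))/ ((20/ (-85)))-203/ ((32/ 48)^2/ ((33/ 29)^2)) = -7878505/11252 = -700.19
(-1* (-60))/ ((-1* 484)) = -0.12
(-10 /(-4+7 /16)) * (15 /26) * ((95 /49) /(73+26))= 0.03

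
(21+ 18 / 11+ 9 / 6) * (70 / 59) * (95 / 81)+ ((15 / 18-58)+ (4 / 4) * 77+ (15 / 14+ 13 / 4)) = 160057/2772 = 57.74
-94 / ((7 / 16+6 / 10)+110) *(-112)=2560/27 = 94.81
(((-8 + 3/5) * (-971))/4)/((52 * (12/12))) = 35927/1040 = 34.55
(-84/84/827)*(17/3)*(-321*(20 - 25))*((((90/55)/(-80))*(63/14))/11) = 147339/1601072 = 0.09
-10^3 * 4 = -4000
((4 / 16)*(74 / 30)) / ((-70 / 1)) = -37/4200 = -0.01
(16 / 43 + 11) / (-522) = -163/7482 = -0.02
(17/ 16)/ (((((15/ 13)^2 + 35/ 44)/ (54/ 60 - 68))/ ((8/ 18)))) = -21205613/1423350 = -14.90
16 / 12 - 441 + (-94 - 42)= -1727/3 = -575.67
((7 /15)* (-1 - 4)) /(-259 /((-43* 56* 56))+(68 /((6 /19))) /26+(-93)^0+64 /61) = -0.23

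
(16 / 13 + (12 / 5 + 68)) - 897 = -53649/65 = -825.37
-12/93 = -4/31 = -0.13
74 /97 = 0.76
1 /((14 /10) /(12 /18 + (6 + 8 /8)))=115/21 = 5.48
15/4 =3.75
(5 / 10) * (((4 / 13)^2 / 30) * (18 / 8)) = 3/845 = 0.00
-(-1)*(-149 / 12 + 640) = 7531/12 = 627.58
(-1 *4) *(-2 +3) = -4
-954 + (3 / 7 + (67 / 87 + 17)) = -569903/609 = -935.80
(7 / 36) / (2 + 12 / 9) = 0.06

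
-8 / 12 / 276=-1/414 = 0.00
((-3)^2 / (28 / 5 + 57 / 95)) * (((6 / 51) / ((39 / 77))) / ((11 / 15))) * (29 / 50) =1827/6851 = 0.27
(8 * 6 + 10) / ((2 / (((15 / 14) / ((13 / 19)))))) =8265/182 = 45.41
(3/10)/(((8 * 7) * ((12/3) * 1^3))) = 3/2240 = 0.00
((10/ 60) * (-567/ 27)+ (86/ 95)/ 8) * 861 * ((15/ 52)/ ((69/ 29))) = -2471931/6992 = -353.54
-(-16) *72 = 1152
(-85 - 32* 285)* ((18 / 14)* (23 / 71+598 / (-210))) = 14844246/497 = 29867.70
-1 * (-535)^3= 153130375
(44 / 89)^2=1936/7921 = 0.24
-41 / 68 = -0.60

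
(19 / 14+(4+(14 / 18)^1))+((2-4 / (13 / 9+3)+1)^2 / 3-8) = -2489/6300 = -0.40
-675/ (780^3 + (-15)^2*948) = -1/703356 = 0.00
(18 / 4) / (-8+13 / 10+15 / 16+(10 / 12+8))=1080/737 = 1.47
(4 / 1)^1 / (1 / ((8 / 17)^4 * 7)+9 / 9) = 114688/112193 = 1.02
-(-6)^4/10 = -648/5 = -129.60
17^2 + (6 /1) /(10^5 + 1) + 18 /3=29500301/100001 = 295.00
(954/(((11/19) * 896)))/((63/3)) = 3021/34496 = 0.09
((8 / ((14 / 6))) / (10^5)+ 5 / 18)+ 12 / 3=3368777/787500 = 4.28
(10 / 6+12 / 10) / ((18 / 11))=473/270 = 1.75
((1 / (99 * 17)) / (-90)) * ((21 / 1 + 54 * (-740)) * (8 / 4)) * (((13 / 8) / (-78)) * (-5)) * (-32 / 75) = -26626/1136025 = -0.02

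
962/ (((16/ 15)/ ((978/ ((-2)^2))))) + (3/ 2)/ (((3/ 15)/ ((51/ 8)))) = 882225/4 = 220556.25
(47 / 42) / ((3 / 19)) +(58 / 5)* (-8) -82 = -105659/630 = -167.71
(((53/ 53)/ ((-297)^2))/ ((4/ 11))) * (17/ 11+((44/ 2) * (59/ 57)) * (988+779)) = 147545/117612 = 1.25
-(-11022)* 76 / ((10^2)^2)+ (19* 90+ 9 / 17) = 38128803/21250 = 1794.30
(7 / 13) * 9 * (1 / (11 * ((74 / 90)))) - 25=-129440/5291 = -24.46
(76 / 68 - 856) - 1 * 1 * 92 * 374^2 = -12869446.88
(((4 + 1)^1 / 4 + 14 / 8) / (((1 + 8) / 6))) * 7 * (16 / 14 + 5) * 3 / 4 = 129/2 = 64.50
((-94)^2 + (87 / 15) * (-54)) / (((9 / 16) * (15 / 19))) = 12954656/675 = 19192.08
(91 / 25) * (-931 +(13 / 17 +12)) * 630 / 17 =-35796852/289 = -123864.54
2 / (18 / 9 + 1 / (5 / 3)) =10/13 = 0.77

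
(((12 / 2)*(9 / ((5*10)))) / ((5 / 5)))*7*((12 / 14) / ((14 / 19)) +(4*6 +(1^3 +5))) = 235.59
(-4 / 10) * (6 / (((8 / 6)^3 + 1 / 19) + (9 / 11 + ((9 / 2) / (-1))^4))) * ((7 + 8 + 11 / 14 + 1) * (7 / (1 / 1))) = -25461216/37316363 = -0.68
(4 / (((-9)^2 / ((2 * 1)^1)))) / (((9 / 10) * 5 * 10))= 8/3645 = 0.00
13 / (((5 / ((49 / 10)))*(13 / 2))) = 49/25 = 1.96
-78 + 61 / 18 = -1343/18 = -74.61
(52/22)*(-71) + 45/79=-145339/869 = -167.25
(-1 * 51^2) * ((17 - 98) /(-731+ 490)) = -210681/241 = -874.20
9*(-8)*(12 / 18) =-48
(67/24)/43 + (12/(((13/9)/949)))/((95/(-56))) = -455625763/98040 = -4647.35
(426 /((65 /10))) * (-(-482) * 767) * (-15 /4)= -90859410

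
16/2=8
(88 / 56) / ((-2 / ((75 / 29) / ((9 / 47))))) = -12925/1218 = -10.61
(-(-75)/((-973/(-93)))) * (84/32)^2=439425/8896 = 49.40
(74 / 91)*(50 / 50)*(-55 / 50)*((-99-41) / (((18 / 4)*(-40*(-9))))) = 407/5265 = 0.08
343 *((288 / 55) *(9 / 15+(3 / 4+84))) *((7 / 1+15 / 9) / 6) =60892104/275 = 221425.83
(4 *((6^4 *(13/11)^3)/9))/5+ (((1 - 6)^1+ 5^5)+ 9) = 22088967/6655 = 3319.15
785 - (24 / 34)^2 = 226721/289 = 784.50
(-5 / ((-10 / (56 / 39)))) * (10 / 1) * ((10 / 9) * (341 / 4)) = 238700/351 = 680.06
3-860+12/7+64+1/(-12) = -66475/84 = -791.37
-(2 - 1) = -1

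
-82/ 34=-2.41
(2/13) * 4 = 8/13 = 0.62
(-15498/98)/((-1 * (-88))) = -1107/616 = -1.80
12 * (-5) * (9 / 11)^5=-3542940/161051 = -22.00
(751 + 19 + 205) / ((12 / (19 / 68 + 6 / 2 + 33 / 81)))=2199925/7344 = 299.55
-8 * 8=-64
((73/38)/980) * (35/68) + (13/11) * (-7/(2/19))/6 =-13.10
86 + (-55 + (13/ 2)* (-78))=-476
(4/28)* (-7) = -1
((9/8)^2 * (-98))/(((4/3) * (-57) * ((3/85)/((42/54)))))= 87465/2432 = 35.96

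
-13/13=-1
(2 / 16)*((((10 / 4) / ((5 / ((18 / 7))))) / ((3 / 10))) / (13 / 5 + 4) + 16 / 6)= 383/924 = 0.41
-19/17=-1.12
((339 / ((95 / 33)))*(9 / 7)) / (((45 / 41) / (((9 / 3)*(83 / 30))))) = 1144.94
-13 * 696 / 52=-174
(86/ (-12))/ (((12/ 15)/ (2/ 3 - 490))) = 78905/18 = 4383.61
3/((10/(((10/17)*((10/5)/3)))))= 2/17 = 0.12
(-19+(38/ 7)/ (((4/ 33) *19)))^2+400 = 132689/196 = 676.98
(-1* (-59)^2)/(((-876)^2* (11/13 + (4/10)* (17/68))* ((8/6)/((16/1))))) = -226265/3932802 = -0.06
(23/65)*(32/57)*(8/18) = 0.09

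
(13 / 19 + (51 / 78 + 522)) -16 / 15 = 3870031/7410 = 522.27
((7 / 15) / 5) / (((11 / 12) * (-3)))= -28/825 = -0.03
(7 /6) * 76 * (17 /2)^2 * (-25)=-960925/6 = -160154.17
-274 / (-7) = 274/7 = 39.14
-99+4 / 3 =-293/3 = -97.67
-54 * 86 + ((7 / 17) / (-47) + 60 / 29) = -107558387/23171 = -4641.94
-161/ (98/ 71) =-1633/14 = -116.64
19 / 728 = 0.03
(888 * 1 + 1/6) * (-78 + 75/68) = -9288447/136 = -68297.40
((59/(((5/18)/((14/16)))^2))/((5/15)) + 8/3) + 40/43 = 90809777/51600 = 1759.88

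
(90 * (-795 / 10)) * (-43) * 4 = 1230660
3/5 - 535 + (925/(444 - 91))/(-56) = -534.45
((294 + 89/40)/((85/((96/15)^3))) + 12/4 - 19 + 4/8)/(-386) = -5612949/2412500 = -2.33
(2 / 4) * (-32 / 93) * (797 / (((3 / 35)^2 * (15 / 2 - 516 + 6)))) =37.14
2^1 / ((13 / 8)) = 16/13 = 1.23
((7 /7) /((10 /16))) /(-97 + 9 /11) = -0.02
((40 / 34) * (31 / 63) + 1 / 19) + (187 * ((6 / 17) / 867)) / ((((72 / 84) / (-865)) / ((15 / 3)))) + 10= -129199178/345933 = -373.48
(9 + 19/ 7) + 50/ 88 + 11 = 7171/308 = 23.28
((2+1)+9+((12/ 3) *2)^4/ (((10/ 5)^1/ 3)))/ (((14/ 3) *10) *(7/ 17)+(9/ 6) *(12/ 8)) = 1255824/4379 = 286.78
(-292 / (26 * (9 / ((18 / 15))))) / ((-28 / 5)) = 73/273 = 0.27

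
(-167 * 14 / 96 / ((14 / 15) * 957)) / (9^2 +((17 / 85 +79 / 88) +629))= -4175/108883284 = 0.00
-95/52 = -1.83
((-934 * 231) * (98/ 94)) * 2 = -21143892/47 = -449870.04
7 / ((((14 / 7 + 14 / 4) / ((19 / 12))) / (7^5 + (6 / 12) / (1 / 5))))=4471327/132 = 33873.69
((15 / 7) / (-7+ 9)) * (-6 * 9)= -405/7 = -57.86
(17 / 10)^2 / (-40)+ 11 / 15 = 7933/12000 = 0.66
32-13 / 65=159/5 = 31.80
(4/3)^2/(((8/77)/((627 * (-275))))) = -8851150/3 = -2950383.33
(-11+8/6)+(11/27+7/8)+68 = 12877/216 = 59.62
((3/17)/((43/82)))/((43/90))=22140/31433 = 0.70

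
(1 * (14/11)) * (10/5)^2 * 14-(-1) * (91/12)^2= 203987/1584 = 128.78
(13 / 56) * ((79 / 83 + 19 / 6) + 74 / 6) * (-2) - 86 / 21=-163613/13944 = -11.73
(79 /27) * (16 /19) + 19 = 11011/513 = 21.46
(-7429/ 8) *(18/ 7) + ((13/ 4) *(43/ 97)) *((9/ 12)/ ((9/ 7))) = -77798813/32592 = -2387.05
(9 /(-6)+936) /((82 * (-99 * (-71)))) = 623/384252 = 0.00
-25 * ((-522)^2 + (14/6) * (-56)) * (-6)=40853000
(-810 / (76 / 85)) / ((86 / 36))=-309825/817 = -379.22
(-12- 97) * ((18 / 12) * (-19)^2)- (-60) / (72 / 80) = -353741/6 = -58956.83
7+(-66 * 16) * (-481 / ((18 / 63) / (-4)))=-7111097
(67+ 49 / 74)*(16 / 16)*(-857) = -4290999/74 = -57986.47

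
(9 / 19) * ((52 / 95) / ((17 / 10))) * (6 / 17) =5616/104329 = 0.05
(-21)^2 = 441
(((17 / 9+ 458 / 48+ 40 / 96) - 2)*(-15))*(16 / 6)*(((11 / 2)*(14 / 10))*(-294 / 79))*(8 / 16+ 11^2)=216679617/158 = 1371389.98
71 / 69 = 1.03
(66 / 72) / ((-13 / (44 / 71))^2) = 5324/2555787 = 0.00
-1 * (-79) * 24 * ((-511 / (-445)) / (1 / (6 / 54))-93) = -235074928/1335 = -176086.09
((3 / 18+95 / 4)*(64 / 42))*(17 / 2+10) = 6068/9 = 674.22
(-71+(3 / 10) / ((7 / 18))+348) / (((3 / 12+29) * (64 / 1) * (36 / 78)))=4861/15120 = 0.32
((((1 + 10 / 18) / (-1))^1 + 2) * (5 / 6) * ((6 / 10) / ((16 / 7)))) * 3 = 7/24 = 0.29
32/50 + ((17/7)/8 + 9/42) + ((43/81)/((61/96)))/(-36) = 23546483/20752200 = 1.13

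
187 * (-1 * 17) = -3179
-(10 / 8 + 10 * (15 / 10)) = -65/4 = -16.25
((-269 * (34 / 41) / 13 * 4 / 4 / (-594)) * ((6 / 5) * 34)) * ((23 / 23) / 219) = 310964/57779865 = 0.01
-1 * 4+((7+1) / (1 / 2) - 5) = 7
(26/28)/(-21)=-13/294 = -0.04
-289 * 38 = -10982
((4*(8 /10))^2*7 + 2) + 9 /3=1917/25 = 76.68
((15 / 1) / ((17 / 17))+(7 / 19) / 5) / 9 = 1432/855 = 1.67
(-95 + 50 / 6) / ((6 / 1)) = -130/9 = -14.44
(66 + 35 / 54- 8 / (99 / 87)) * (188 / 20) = 1664411/2970 = 560.41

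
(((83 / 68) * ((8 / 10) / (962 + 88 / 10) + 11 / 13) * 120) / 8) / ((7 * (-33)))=-11090045/165201036 = -0.07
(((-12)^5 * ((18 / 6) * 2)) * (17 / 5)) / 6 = -4230144/5 = -846028.80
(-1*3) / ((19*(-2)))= 3/38 = 0.08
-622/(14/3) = -933/7 = -133.29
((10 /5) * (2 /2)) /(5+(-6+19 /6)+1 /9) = 36/41 = 0.88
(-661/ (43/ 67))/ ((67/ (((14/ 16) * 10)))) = -23135/172 = -134.51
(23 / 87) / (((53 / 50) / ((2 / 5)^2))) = 184/4611 = 0.04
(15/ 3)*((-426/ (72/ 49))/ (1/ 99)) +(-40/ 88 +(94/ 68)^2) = -912419373/6358 = -143507.29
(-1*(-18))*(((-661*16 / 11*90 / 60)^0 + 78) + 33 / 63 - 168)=-11148/7 = -1592.57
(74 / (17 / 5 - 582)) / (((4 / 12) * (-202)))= 555/292193 = 0.00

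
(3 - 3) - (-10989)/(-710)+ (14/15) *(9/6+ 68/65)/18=-9560594/623025 = -15.35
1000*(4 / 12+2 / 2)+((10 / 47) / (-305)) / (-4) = 22936003/17202 = 1333.33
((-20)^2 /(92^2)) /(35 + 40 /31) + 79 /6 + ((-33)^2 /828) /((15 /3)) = 1278901/95220 = 13.43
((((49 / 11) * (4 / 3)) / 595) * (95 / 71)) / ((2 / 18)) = 1596/13277 = 0.12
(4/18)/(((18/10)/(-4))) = -40/81 = -0.49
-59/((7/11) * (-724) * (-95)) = -649/481460 = 0.00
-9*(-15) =135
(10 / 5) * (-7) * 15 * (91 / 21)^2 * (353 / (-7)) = 596570/3 = 198856.67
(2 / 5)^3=8/125 = 0.06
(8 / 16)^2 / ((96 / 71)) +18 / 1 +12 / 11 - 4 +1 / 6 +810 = 1162223/1408 = 825.44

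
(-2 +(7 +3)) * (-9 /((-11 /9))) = 648/11 = 58.91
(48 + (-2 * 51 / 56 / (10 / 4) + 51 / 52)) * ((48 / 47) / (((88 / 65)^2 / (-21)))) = -51374115/90992 = -564.60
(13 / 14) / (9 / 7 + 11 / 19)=247/496 = 0.50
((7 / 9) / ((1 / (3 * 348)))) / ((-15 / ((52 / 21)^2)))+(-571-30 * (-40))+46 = 324211/945 = 343.08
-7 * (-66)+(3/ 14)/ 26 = 168171/364 = 462.01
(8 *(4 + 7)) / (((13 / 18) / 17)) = 26928/13 = 2071.38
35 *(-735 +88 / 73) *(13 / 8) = -24372985/584 = -41734.56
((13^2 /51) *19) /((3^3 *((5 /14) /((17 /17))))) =44954/6885 = 6.53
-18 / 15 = -6/5 = -1.20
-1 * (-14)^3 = 2744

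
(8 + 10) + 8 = 26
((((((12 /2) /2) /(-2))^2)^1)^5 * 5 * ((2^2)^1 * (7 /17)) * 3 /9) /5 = 137781/4352 = 31.66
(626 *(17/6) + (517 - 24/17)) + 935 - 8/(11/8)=1805543/561 = 3218.44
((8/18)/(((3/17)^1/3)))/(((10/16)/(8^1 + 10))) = 1088/5 = 217.60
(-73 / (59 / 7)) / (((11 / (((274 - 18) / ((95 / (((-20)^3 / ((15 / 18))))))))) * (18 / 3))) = 41861120/12331 = 3394.79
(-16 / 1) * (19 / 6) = -152/3 = -50.67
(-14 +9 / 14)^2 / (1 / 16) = 139876/49 = 2854.61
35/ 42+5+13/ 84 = 503/84 = 5.99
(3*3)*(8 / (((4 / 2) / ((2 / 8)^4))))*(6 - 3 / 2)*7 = 567/128 = 4.43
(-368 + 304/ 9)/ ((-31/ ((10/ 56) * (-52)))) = -195520/1953 = -100.11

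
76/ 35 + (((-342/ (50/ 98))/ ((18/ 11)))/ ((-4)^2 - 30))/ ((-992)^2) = 747898881/344422400 = 2.17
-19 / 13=-1.46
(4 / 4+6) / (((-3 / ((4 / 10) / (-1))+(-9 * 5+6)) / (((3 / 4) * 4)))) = -2/3 = -0.67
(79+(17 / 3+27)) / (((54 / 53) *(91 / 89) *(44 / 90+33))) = 7900975/2468466 = 3.20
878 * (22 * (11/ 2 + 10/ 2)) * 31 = 6287358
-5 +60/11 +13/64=463/704 = 0.66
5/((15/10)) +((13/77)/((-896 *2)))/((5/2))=3449561/1034880 = 3.33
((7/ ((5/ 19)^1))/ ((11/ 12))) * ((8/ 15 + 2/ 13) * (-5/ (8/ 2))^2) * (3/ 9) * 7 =62377/858 = 72.70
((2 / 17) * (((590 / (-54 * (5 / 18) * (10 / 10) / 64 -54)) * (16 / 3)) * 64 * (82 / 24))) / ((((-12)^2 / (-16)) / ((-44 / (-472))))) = 73891840/4779567 = 15.46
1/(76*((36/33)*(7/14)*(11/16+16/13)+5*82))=286/8934503 = 0.00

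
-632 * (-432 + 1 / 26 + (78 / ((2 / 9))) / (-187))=666546068/2431 = 274185.96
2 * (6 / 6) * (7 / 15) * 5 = 4.67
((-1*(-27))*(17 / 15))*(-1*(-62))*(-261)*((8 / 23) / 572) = -4951692/16445 = -301.11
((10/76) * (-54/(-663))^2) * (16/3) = 4320/927979 = 0.00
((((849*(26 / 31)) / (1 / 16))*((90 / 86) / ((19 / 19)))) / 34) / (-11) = -7946640/249271 = -31.88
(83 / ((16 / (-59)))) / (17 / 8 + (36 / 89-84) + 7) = 4.11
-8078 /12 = -4039/6 = -673.17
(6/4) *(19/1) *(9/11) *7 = 3591/22 = 163.23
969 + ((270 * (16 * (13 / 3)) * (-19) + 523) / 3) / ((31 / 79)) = -27967286/93 = -300723.51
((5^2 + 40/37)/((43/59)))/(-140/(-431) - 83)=-24538985/56692103 = -0.43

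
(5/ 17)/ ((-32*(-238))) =5/129472 = 0.00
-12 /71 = -0.17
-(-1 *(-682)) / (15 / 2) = -1364/15 = -90.93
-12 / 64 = -3/16 = -0.19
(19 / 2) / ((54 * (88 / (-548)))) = -2603/2376 = -1.10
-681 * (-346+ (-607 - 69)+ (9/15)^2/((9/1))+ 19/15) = 17377304/25 = 695092.16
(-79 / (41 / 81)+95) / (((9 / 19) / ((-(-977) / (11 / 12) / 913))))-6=-156.51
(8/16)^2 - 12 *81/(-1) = 3889/4 = 972.25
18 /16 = 9/8 = 1.12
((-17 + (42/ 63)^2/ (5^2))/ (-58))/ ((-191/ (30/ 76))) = -3821/6314460 = 0.00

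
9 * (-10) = -90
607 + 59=666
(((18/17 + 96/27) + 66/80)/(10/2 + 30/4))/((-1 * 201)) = -33289/15376500 = 0.00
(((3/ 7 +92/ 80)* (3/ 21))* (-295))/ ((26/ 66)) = -33099/196 = -168.87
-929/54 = -17.20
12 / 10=6/5 = 1.20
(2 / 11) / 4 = 1/22 = 0.05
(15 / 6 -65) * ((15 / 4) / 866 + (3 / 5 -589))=254775325/6928 = 36774.73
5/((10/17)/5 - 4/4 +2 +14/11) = 935/447 = 2.09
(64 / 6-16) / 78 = -8/117 = -0.07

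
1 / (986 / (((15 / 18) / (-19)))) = -5/112404 = 0.00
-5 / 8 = -0.62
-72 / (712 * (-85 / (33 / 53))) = 297/400945 = 0.00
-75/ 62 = -1.21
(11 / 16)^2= 121/256 = 0.47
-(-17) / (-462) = -0.04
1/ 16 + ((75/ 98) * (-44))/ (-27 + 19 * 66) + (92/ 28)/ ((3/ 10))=10569563/961968 = 10.99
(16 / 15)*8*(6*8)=2048/5 = 409.60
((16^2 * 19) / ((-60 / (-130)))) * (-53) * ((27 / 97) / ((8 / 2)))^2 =-25448904/9409 = -2704.74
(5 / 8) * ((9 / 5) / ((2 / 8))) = 9/2 = 4.50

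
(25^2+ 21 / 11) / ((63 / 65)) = 448240/693 = 646.81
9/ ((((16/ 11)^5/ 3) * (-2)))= -4348377/2097152 = -2.07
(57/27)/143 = 0.01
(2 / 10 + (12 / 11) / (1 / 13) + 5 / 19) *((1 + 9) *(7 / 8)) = 26782/209 = 128.14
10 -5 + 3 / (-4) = 17/4 = 4.25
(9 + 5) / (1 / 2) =28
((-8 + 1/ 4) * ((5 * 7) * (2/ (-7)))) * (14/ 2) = 1085/2 = 542.50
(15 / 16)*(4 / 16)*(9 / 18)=15/128 = 0.12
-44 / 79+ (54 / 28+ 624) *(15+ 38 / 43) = 472798703/47558 = 9941.52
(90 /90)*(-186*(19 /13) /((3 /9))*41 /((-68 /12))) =1304046/221 = 5900.66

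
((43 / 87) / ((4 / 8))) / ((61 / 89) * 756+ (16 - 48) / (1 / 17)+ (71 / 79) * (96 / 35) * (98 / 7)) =1511665/13256538 = 0.11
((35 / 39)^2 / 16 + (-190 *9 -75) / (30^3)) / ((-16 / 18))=9597/540800 = 0.02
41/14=2.93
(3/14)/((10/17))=51/140 = 0.36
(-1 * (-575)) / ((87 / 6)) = 1150/29 = 39.66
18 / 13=1.38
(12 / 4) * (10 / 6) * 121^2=73205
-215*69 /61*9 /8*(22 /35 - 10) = 1094823/427 = 2563.99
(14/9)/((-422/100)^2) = 35000/400689 = 0.09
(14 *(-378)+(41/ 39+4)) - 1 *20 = -206971/39 = -5306.95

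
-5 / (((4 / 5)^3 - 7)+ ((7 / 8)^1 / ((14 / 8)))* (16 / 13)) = 8125/9543 = 0.85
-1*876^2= -767376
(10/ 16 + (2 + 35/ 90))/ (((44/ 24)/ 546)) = 19747/22 = 897.59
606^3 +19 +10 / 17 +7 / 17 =222545036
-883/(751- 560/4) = -883/611 = -1.45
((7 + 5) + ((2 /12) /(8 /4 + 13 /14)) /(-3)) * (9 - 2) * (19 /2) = 587993/738 = 796.74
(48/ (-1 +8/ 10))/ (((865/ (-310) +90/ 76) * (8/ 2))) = 17670/473 = 37.36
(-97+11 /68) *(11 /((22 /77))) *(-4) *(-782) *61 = -711384135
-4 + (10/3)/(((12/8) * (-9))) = -344/81 = -4.25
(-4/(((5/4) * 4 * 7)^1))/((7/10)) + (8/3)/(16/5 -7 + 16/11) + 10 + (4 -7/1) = 108085/18963 = 5.70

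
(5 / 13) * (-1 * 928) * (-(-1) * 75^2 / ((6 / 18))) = -6023076.92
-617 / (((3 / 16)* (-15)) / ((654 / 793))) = 2152096/11895 = 180.92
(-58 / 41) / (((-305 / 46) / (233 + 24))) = 685676/12505 = 54.83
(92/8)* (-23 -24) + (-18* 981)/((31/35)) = -20476.95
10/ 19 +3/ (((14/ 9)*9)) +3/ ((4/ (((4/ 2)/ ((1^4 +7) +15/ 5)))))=1283/1463 = 0.88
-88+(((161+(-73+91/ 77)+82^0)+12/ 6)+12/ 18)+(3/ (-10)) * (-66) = 4067/165 = 24.65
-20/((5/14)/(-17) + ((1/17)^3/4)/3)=8253840/8663 = 952.77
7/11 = 0.64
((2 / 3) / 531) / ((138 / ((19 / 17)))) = 19/1868589 = 0.00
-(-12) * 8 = 96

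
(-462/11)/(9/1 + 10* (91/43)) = -1806/1297 = -1.39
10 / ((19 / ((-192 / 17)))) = -1920/323 = -5.94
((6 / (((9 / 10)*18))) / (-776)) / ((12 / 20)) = -25/31428 = 0.00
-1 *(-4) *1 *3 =12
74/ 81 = 0.91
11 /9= 1.22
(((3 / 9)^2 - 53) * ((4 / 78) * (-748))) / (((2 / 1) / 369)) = 14597968/39 = 374306.87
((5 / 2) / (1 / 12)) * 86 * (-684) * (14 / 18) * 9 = -12353040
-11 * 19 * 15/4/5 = -156.75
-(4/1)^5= -1024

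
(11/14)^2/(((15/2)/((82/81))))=0.08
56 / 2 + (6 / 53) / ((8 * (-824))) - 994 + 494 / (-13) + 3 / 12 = -175343083/174688 = -1003.75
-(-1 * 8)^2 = -64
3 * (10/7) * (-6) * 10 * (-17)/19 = 30600/133 = 230.08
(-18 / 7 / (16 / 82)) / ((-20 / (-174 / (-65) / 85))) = 0.02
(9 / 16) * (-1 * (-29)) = 261/16 = 16.31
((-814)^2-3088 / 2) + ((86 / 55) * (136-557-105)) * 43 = 34412712/55 = 625685.67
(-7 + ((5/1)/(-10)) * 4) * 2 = -18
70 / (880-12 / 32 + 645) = 560/12197 = 0.05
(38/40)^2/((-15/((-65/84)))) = 0.05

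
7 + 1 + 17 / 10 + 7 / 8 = 423/40 = 10.58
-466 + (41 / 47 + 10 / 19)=-414889/893 = -464.60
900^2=810000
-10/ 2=-5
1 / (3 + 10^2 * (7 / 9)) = 0.01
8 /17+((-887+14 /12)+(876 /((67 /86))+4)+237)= 3280697/6834 = 480.06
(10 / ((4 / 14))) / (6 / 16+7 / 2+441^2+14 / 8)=280/1555893 = 0.00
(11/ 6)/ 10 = 0.18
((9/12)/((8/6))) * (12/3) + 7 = 9.25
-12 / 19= -0.63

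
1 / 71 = 0.01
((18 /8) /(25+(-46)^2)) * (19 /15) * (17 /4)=969/171280 = 0.01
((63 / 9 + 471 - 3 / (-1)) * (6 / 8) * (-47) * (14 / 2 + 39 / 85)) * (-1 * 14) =150494799/85 = 1770527.05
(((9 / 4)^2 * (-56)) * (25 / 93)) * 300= -708750/31 = -22862.90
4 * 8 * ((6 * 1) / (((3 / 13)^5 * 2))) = 11881376/81 = 146683.65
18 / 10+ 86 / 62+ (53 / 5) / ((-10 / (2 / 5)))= 10707/3875 = 2.76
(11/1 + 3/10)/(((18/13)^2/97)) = 1852409/3240 = 571.73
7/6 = 1.17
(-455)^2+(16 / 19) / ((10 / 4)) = 19667407/95 = 207025.34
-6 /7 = -0.86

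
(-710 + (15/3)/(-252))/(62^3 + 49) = -178925/60071004 = 0.00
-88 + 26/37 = -3230/37 = -87.30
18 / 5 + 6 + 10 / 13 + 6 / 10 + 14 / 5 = 179/13 = 13.77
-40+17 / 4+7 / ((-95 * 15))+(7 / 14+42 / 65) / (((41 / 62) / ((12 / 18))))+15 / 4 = -7810307/253175 = -30.85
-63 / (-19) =63/19 = 3.32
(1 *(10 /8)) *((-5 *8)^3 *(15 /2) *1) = -600000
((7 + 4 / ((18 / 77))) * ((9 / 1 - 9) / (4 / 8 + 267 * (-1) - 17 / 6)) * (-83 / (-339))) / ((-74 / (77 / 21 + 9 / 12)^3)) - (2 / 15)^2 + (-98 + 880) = 781.98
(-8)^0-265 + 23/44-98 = -361.48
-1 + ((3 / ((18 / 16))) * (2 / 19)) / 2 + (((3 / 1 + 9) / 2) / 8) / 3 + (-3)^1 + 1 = -2.61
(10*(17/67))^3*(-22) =-108086000/300763 = -359.37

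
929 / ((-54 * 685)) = -929/36990 = -0.03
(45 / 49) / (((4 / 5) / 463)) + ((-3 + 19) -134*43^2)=-48454825/196 = -247218.49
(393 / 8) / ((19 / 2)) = 393/76 = 5.17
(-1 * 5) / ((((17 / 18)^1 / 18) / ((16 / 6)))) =-4320/17 = -254.12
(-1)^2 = 1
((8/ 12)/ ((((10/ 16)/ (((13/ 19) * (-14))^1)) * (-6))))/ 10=728/4275 = 0.17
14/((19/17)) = 12.53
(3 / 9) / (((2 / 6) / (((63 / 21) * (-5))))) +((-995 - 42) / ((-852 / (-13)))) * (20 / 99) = -383710/21087 = -18.20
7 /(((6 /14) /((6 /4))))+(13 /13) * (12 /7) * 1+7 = 465/14 = 33.21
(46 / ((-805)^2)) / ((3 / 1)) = 2/84525 = 0.00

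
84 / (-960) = -7/80 = -0.09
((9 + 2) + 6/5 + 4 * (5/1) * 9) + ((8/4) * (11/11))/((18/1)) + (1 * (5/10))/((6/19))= 34901/180 = 193.89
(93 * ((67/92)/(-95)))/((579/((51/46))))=-105927/77593720 = 0.00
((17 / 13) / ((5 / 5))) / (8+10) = 17/234 = 0.07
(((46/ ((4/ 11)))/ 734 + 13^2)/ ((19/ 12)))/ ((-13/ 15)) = -11175525/90649 = -123.28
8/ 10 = 0.80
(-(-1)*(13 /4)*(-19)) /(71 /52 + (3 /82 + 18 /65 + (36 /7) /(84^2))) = -225781465/6141336 = -36.76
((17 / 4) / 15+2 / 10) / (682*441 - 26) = 29/18044160 = 0.00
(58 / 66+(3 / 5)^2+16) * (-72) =-341328/275 = -1241.19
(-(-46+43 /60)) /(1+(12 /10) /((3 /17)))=209/36 = 5.81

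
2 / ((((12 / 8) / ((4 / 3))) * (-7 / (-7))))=16/9 = 1.78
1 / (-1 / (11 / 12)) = -11/12 = -0.92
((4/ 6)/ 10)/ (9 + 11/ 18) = 0.01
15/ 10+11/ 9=49/18 = 2.72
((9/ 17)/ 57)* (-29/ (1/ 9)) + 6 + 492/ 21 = 61057/2261 = 27.00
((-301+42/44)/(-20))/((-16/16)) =-6601/440 = -15.00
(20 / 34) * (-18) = -180/17 = -10.59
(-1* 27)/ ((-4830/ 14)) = 9/115 = 0.08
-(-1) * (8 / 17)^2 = 64/289 = 0.22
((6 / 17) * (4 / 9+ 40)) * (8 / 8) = 728/51 = 14.27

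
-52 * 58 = -3016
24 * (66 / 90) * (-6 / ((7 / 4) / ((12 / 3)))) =-8448/35 = -241.37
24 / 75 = 8/25 = 0.32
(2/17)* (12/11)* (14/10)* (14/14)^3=168/935 = 0.18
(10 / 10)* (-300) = -300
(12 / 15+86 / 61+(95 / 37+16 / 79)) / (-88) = -4439687/78453320 = -0.06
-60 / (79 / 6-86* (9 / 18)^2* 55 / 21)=210/151 = 1.39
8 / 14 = 4/7 = 0.57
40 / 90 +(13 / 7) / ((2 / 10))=613/63 = 9.73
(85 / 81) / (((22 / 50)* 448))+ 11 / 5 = 4401473/1995840 = 2.21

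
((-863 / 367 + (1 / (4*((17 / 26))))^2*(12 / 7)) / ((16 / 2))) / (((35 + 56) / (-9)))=3509505/135124262 = 0.03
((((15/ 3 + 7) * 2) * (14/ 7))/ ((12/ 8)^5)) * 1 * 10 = 5120/81 = 63.21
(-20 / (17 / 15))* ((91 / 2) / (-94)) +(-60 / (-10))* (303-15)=1387497/799 = 1736.54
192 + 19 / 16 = 3091/16 = 193.19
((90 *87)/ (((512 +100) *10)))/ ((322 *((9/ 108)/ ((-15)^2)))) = 58725/5474 = 10.73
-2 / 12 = -1/6 = -0.17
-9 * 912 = -8208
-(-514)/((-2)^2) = 257/2 = 128.50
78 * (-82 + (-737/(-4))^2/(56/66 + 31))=645280935/8408 = 76746.07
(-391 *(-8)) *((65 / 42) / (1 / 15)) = 72614.29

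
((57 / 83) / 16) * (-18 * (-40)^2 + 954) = -793611/664 = -1195.20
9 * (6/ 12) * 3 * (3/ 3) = 13.50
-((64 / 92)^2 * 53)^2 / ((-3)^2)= -184090624/2518569 = -73.09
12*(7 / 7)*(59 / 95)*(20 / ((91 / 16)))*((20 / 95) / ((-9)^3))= -60416/7982793 = -0.01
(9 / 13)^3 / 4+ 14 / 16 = 0.96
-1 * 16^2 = -256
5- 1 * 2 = 3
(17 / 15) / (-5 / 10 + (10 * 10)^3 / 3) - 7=-7.00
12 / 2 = 6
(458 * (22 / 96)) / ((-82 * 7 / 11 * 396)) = -0.01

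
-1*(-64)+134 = 198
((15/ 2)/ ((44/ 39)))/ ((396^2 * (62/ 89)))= 5785/95065344 = 0.00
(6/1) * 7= 42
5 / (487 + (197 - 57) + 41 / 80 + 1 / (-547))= 218800/27459867 = 0.01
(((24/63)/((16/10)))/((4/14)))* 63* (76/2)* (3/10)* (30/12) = 1496.25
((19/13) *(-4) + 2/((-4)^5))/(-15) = 2595/6656 = 0.39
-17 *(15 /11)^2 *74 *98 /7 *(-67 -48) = 455710500/121 = 3766202.48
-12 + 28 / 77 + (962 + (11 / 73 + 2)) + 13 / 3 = 2305046/2409 = 956.85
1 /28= 0.04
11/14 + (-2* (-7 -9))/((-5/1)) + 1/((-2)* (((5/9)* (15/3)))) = -5.79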